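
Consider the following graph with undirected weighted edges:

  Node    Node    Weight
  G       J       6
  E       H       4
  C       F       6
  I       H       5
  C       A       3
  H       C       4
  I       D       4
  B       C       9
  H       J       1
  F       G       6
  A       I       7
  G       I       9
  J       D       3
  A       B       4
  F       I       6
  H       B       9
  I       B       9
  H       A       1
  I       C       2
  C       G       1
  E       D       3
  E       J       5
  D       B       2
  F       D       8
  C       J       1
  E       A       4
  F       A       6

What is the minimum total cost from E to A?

Running Dijkstra from E:
E: 0
D: 3  (via E)
A: 4  (via E)
Shortest route: E–A = 4.

4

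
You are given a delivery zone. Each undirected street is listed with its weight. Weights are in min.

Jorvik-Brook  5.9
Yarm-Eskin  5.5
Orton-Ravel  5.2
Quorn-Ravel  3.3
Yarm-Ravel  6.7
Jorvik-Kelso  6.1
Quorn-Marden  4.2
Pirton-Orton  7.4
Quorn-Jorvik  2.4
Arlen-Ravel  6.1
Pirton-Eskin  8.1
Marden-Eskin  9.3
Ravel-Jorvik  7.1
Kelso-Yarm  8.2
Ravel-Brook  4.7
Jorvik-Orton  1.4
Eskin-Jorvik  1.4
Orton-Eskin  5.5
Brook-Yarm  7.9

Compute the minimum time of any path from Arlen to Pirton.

18.7 min

Enumerating some paths:
Arlen–Ravel–Quorn–Jorvik–Orton–Pirton: 6.1+3.3+2.4+1.4+7.4 = 20.6
Arlen–Ravel–Orton–Pirton: 6.1+5.2+7.4 = 18.7
Cheapest is Arlen–Ravel–Orton–Pirton at 18.7 min.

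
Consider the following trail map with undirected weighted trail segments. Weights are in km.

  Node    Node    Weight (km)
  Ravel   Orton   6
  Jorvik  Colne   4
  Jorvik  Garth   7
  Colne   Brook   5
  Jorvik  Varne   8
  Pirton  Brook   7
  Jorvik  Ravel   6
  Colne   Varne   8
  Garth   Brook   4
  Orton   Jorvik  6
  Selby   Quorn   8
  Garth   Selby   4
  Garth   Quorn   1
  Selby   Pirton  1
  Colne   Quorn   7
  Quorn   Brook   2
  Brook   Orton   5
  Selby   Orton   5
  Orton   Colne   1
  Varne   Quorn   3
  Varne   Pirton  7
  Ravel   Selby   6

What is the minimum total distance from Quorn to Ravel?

11 km

Candidate routes:
Quorn - Brook - Orton - Ravel: 2+5+6 = 13
Quorn - Garth - Selby - Ravel: 1+4+6 = 11
Cheapest is Quorn - Garth - Selby - Ravel at 11 km.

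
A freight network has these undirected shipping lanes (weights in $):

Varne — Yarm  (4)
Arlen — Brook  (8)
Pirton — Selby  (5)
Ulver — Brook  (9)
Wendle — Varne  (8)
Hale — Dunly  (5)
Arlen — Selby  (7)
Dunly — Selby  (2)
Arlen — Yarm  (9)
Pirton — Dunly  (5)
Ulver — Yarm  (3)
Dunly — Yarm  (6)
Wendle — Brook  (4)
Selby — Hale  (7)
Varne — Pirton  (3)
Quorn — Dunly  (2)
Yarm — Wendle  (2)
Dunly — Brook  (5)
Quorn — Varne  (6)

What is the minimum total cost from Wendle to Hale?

$13

Candidate routes:
Wendle - Yarm - Dunly - Hale: 2+6+5 = 13
Wendle - Brook - Dunly - Hale: 4+5+5 = 14
Cheapest is Wendle - Yarm - Dunly - Hale at $13.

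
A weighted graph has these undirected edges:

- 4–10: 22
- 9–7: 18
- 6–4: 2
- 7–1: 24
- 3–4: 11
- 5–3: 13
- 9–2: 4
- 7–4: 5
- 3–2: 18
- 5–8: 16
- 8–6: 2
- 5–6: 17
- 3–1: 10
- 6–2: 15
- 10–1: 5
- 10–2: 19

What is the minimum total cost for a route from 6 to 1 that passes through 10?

29

Shortest 6→10: 6 → 4 → 10 = 24
Best 10 to 1: 10 → 1 costing 5
Total via 10: 24 + 5 = 29.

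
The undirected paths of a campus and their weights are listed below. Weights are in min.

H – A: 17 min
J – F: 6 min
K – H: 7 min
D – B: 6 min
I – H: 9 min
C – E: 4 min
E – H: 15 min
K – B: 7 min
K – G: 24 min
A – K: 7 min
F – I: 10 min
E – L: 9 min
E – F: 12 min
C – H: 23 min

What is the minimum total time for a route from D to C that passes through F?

Best D to F: D–B–K–H–I–F costing 39
Shortest F→C: F–E–C = 16
Total via F: 39 + 16 = 55 min.

55 min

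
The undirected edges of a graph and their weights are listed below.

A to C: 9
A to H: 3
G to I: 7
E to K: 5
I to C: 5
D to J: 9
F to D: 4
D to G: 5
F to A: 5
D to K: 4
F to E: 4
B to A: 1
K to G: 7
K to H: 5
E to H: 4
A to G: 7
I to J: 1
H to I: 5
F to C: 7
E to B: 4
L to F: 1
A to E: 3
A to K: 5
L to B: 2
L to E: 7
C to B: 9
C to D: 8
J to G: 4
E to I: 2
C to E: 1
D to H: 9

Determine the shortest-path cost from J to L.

Settle nodes by increasing distance from J:
J: 0
I: 1  (via J)
E: 3  (via I)
C: 4  (via E)
G: 4  (via J)
A: 6  (via E)
H: 6  (via I)
B: 7  (via E)
F: 7  (via E)
K: 8  (via E)
L: 8  (via F)
Shortest route: J → I → E → F → L = 8.

8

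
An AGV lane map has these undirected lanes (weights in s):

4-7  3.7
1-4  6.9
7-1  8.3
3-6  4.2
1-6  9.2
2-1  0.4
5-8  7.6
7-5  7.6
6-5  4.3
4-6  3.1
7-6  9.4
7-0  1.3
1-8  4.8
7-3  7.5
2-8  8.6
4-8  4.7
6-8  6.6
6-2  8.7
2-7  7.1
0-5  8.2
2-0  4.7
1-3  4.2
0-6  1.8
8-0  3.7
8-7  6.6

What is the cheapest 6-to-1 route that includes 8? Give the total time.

10.3 s

Best 6 to 8: 6 → 0 → 8 costing 5.5
Shortest 8→1: 8 → 1 = 4.8
Total via 8: 5.5 + 4.8 = 10.3 s.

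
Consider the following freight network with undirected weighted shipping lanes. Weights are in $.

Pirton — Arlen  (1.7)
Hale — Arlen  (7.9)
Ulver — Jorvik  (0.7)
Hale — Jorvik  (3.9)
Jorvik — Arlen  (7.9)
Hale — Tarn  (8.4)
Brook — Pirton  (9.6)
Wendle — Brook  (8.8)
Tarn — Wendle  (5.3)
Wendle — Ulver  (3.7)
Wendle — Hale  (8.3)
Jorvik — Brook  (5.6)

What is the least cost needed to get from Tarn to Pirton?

Shortest distances from Tarn:
Tarn: 0
Wendle: 5.3  (via Tarn)
Hale: 8.4  (via Tarn)
Ulver: 9  (via Wendle)
Jorvik: 9.7  (via Ulver)
Brook: 14.1  (via Wendle)
Arlen: 16.3  (via Hale)
Pirton: 18  (via Arlen)
Shortest route: Tarn → Hale → Arlen → Pirton = $18.

$18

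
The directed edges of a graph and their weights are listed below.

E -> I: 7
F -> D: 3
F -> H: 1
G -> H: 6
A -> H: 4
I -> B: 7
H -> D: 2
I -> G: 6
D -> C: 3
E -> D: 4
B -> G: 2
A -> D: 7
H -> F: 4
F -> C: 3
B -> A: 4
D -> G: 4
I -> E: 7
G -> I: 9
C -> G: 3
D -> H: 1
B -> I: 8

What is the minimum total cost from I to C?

14

Shortest distances from I:
I: 0
G: 6  (via I)
B: 7  (via I)
E: 7  (via I)
A: 11  (via B)
D: 11  (via E)
H: 12  (via G)
C: 14  (via D)
Shortest route: I → E → D → C = 14.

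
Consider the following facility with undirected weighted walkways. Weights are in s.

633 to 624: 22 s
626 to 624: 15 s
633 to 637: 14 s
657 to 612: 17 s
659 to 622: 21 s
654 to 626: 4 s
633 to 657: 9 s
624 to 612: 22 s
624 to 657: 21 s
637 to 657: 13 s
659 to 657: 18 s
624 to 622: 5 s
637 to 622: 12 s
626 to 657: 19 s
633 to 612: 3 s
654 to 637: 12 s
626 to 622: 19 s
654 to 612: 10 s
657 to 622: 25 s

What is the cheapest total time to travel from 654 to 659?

Enumerating some paths:
654 - 626 - 622 - 659: 4+19+21 = 44
654 - 612 - 633 - 657 - 659: 10+3+9+18 = 40
654 - 637 - 657 - 659: 12+13+18 = 43
654 - 626 - 657 - 659: 4+19+18 = 41
Cheapest is 654 - 612 - 633 - 657 - 659 at 40 s.

40 s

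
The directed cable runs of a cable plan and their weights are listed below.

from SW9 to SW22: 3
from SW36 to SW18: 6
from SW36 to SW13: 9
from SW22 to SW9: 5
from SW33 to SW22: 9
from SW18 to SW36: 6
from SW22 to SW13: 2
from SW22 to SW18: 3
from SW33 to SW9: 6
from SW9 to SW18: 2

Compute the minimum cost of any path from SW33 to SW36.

14

Settle nodes by increasing distance from SW33:
SW33: 0
SW9: 6  (via SW33)
SW18: 8  (via SW9)
SW22: 9  (via SW33)
SW13: 11  (via SW22)
SW36: 14  (via SW18)
Shortest route: SW33–SW9–SW18–SW36 = 14.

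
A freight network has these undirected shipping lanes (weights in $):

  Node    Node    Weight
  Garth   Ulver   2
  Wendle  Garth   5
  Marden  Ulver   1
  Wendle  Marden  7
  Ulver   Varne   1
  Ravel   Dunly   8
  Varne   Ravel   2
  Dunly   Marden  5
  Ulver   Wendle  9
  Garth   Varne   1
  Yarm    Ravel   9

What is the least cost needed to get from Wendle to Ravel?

Shortest distances from Wendle:
Wendle: 0
Garth: 5  (via Wendle)
Varne: 6  (via Garth)
Marden: 7  (via Wendle)
Ulver: 7  (via Garth)
Ravel: 8  (via Varne)
Shortest route: Wendle → Garth → Varne → Ravel = $8.

$8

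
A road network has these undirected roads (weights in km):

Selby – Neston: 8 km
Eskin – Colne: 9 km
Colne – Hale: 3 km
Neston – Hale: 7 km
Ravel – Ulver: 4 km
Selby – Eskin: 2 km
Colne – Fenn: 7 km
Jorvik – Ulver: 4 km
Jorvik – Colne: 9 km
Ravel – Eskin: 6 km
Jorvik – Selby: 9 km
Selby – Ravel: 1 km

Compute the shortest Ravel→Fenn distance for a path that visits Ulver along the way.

24 km

Best Ravel to Ulver: Ravel → Ulver costing 4
Best Ulver to Fenn: Ulver → Jorvik → Colne → Fenn costing 20
Total via Ulver: 4 + 20 = 24 km.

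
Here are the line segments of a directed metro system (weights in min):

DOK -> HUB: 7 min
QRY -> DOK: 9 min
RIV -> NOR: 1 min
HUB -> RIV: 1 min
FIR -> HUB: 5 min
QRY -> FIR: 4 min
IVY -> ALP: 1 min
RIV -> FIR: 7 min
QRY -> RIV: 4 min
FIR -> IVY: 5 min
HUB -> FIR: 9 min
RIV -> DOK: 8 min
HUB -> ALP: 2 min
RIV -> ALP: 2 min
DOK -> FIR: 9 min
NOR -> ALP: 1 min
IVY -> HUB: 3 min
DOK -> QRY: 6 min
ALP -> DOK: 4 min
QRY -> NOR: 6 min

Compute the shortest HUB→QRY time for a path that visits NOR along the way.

Shortest HUB→NOR: HUB → RIV → NOR = 2
Shortest NOR→QRY: NOR → ALP → DOK → QRY = 11
Total via NOR: 2 + 11 = 13 min.

13 min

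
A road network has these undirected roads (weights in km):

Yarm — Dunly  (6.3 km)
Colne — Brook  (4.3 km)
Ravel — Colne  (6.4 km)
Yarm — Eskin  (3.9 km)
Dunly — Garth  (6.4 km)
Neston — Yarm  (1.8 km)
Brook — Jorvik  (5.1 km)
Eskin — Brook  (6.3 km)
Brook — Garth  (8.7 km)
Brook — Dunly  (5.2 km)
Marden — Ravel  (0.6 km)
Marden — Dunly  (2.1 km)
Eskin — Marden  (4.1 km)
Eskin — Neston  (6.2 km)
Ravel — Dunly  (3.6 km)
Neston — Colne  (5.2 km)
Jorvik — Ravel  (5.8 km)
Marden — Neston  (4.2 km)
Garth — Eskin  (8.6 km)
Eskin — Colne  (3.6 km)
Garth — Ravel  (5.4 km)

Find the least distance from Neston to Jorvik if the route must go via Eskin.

16.2 km

Best Neston to Eskin: Neston–Yarm–Eskin costing 5.7
Best Eskin to Jorvik: Eskin–Marden–Ravel–Jorvik costing 10.5
Total via Eskin: 5.7 + 10.5 = 16.2 km.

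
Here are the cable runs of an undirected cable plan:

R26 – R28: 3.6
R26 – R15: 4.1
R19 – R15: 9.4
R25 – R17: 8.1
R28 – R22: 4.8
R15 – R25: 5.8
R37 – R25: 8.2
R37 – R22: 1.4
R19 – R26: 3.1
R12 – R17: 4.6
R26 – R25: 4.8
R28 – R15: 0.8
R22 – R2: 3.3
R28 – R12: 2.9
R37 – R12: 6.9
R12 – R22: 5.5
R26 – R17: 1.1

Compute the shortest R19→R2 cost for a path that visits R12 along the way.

Best R19 to R12: R19 → R26 → R17 → R12 costing 8.8
Shortest R12→R2: R12 → R22 → R2 = 8.8
Total via R12: 8.8 + 8.8 = 17.6.

17.6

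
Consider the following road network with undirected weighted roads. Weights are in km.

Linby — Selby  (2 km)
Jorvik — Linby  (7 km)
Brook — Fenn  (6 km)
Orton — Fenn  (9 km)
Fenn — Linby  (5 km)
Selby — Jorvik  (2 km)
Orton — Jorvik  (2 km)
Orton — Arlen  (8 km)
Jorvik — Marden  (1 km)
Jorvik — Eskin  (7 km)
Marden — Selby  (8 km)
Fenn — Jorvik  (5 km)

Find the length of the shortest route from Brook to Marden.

12 km

Compare a few routes:
Brook - Fenn - Orton - Jorvik - Marden: 6+9+2+1 = 18
Brook - Fenn - Linby - Jorvik - Marden: 6+5+7+1 = 19
Brook - Fenn - Jorvik - Marden: 6+5+1 = 12
Brook - Fenn - Linby - Selby - Jorvik - Marden: 6+5+2+2+1 = 16
The minimum is 12 km via Brook - Fenn - Jorvik - Marden.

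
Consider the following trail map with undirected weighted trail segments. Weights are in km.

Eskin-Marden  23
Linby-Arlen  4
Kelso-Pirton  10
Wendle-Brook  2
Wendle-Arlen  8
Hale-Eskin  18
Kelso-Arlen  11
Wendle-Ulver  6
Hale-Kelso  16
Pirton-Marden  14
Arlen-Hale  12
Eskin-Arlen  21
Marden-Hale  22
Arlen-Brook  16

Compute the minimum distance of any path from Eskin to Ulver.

35 km

Candidate routes:
Eskin → Arlen → Wendle → Ulver: 21+8+6 = 35
Eskin → Arlen → Brook → Wendle → Ulver: 21+16+2+6 = 45
Eskin → Hale → Arlen → Wendle → Ulver: 18+12+8+6 = 44
Cheapest is Eskin → Arlen → Wendle → Ulver at 35 km.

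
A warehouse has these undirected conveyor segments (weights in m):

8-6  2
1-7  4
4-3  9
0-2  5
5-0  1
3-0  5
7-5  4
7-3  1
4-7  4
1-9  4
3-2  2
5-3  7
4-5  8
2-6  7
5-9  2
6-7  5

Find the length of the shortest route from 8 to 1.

Running Dijkstra from 8:
8: 0
6: 2  (via 8)
7: 7  (via 6)
3: 8  (via 7)
2: 9  (via 6)
1: 11  (via 7)
Shortest route: 8–6–7–1 = 11 m.

11 m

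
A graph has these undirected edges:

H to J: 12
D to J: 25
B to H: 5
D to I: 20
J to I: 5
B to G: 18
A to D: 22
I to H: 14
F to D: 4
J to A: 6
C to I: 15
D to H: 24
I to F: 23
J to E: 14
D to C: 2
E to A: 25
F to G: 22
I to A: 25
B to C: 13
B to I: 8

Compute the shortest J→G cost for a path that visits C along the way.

48

Shortest J→C: J → I → C = 20
Shortest C→G: C → D → F → G = 28
Total via C: 20 + 28 = 48.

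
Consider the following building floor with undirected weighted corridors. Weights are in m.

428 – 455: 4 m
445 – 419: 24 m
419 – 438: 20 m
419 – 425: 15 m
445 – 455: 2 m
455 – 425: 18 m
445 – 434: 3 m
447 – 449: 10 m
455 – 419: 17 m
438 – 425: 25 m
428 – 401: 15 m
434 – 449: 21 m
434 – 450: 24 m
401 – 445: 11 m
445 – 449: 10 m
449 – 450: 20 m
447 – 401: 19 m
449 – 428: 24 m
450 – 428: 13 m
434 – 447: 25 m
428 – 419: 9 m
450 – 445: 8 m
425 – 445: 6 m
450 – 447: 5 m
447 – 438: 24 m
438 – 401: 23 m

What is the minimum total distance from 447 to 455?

Shortest distances from 447:
447: 0
450: 5  (via 447)
449: 10  (via 447)
445: 13  (via 450)
455: 15  (via 445)
Shortest route: 447 → 450 → 445 → 455 = 15 m.

15 m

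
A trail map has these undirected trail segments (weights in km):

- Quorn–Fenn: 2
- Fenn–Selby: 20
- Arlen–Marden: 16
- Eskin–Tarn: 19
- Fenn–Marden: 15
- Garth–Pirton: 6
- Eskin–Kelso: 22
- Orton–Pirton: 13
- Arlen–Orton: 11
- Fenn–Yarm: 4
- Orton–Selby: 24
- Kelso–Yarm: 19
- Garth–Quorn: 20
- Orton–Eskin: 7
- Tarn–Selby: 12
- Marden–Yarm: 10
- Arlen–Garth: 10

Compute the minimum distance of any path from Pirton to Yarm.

32 km

Enumerating some paths:
Pirton–Garth–Arlen–Marden–Yarm: 6+10+16+10 = 42
Pirton–Garth–Quorn–Fenn–Yarm: 6+20+2+4 = 32
The minimum is 32 km via Pirton–Garth–Quorn–Fenn–Yarm.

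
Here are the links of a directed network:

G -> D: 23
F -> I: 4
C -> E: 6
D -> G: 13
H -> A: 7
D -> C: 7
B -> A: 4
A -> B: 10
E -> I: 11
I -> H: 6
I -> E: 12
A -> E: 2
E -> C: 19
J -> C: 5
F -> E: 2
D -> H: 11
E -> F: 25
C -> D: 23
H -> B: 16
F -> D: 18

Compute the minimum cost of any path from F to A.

Compare a few routes:
F - E - I - H - A: 2+11+6+7 = 26
F - I - H - A: 4+6+7 = 17
F - I - H - B - A: 4+6+16+4 = 30
The minimum is 17 via F - I - H - A.

17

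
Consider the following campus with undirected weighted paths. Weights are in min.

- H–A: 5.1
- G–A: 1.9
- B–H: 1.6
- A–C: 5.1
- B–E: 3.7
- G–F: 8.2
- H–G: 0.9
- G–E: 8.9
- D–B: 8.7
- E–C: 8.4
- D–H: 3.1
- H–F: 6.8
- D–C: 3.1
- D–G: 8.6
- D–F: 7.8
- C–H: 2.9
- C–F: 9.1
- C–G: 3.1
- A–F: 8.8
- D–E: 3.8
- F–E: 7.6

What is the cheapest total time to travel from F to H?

6.8 min

Running Dijkstra from F:
F: 0
H: 6.8  (via F)
Shortest route: F → H = 6.8 min.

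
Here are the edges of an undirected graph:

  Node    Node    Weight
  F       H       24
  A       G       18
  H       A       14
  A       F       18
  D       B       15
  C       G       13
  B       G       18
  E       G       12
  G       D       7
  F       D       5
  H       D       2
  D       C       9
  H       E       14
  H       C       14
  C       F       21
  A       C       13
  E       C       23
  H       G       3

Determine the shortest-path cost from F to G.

10

Enumerating some paths:
F - D - H - G: 5+2+3 = 10
F - D - G: 5+7 = 12
The minimum is 10 via F - D - H - G.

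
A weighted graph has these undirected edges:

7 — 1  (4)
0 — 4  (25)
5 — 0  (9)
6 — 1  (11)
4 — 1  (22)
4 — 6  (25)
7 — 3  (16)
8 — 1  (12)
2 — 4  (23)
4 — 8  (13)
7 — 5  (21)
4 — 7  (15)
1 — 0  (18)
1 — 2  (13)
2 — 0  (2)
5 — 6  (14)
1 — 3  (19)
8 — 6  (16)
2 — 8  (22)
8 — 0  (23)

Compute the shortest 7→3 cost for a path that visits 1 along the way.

Best 7 to 1: 7 → 1 costing 4
Best 1 to 3: 1 → 3 costing 19
Total via 1: 4 + 19 = 23.

23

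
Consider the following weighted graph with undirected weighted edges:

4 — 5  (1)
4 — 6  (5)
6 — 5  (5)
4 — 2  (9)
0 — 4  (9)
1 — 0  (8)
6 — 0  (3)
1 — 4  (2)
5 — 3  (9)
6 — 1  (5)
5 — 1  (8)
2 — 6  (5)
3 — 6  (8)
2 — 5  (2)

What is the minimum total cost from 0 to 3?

11

Shortest distances from 0:
0: 0
6: 3  (via 0)
1: 8  (via 0)
2: 8  (via 6)
4: 8  (via 6)
5: 8  (via 6)
3: 11  (via 6)
Shortest route: 0–6–3 = 11.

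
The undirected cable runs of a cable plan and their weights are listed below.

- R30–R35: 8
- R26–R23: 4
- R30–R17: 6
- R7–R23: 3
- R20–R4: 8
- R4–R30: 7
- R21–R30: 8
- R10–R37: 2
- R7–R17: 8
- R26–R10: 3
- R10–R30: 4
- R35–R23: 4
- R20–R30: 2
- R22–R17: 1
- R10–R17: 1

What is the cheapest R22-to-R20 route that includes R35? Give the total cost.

Shortest R22→R35: R22–R17–R10–R26–R23–R35 = 13
Shortest R35→R20: R35–R30–R20 = 10
Total via R35: 13 + 10 = 23.

23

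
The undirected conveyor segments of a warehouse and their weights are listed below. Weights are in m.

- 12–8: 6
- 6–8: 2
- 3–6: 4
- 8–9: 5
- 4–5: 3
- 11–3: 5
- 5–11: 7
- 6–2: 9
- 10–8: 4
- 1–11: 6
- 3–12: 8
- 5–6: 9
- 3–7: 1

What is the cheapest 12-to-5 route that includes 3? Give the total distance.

20 m

Shortest 12→3: 12–3 = 8
Best 3 to 5: 3–11–5 costing 12
Total via 3: 8 + 12 = 20 m.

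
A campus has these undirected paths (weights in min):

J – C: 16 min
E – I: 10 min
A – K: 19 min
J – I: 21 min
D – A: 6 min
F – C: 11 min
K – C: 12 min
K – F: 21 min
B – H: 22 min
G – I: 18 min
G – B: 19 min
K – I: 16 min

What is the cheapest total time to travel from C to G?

Running Dijkstra from C:
C: 0
F: 11  (via C)
K: 12  (via C)
J: 16  (via C)
I: 28  (via K)
A: 31  (via K)
D: 37  (via A)
E: 38  (via I)
G: 46  (via I)
Shortest route: C → K → I → G = 46 min.

46 min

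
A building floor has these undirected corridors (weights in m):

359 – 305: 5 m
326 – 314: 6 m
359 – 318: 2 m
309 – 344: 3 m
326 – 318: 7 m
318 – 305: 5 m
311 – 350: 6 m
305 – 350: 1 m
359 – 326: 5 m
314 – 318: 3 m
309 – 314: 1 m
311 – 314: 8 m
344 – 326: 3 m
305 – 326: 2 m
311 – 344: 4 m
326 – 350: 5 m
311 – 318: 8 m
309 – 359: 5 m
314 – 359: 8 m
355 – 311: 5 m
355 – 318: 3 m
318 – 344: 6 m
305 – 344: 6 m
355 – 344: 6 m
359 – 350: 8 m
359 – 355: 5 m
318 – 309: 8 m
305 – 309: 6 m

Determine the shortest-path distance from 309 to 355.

Compare a few routes:
309–314–318–355: 1+3+3 = 7
309–344–355: 3+6 = 9
Cheapest is 309–314–318–355 at 7 m.

7 m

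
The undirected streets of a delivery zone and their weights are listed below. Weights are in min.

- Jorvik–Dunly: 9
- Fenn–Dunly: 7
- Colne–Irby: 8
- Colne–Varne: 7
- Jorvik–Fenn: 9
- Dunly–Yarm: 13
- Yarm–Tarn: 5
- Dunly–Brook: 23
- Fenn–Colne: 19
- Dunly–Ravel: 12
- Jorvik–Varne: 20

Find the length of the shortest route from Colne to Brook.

49 min

Enumerating some paths:
Colne → Varne → Jorvik → Dunly → Brook: 7+20+9+23 = 59
Colne → Fenn → Dunly → Brook: 19+7+23 = 49
The minimum is 49 min via Colne → Fenn → Dunly → Brook.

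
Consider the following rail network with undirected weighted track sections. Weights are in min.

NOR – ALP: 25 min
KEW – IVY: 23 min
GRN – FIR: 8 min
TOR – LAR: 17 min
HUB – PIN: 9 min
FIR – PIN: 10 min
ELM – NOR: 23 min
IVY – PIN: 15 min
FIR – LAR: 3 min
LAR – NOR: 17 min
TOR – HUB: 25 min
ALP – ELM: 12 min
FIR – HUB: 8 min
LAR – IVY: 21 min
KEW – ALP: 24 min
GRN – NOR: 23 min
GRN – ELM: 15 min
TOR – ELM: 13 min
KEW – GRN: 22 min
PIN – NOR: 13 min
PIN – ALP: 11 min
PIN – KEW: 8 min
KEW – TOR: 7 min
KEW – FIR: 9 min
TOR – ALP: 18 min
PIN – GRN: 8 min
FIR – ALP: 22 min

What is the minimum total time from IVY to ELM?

Running Dijkstra from IVY:
IVY: 0
PIN: 15  (via IVY)
LAR: 21  (via IVY)
GRN: 23  (via PIN)
KEW: 23  (via IVY)
FIR: 24  (via LAR)
HUB: 24  (via PIN)
ALP: 26  (via PIN)
NOR: 28  (via PIN)
TOR: 30  (via KEW)
ELM: 38  (via GRN)
Shortest route: IVY → PIN → GRN → ELM = 38 min.

38 min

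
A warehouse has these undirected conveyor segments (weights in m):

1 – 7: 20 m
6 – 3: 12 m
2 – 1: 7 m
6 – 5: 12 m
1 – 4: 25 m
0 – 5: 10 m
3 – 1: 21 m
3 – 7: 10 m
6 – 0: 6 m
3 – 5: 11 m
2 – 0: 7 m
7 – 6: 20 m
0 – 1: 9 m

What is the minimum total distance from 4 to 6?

Enumerating some paths:
4–1–0–6: 25+9+6 = 40
4–1–0–5–6: 25+9+10+12 = 56
4–1–3–6: 25+21+12 = 58
4–1–2–0–6: 25+7+7+6 = 45
Cheapest is 4–1–0–6 at 40 m.

40 m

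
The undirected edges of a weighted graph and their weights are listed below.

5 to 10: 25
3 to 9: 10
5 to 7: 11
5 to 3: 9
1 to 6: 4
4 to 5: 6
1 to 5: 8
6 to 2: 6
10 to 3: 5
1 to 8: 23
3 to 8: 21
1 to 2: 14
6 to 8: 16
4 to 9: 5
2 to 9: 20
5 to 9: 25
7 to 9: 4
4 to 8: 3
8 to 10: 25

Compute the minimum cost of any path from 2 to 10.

32

Settle nodes by increasing distance from 2:
2: 0
6: 6  (via 2)
1: 10  (via 6)
5: 18  (via 1)
9: 20  (via 2)
8: 22  (via 6)
4: 24  (via 5)
7: 24  (via 9)
3: 27  (via 5)
10: 32  (via 3)
Shortest route: 2 → 6 → 1 → 5 → 3 → 10 = 32.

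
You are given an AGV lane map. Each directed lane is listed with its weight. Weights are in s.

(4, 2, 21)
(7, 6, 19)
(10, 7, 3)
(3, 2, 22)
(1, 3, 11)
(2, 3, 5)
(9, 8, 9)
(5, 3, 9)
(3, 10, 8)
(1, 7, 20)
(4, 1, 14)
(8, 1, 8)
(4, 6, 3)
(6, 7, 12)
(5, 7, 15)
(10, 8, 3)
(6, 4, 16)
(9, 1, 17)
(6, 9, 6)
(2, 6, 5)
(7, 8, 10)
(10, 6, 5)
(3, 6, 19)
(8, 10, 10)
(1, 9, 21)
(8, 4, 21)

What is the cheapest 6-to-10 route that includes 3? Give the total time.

Shortest 6→3: 6–9–1–3 = 34
Best 3 to 10: 3–10 costing 8
Total via 3: 34 + 8 = 42 s.

42 s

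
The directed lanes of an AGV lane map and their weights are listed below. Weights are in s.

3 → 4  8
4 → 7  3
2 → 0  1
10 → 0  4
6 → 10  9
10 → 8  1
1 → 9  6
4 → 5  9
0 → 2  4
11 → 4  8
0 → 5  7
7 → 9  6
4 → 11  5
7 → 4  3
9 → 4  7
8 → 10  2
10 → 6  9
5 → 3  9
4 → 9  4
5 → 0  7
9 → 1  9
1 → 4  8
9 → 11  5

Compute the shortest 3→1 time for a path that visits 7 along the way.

26 s

Best 3 to 7: 3 → 4 → 7 costing 11
Best 7 to 1: 7 → 9 → 1 costing 15
Total via 7: 11 + 15 = 26 s.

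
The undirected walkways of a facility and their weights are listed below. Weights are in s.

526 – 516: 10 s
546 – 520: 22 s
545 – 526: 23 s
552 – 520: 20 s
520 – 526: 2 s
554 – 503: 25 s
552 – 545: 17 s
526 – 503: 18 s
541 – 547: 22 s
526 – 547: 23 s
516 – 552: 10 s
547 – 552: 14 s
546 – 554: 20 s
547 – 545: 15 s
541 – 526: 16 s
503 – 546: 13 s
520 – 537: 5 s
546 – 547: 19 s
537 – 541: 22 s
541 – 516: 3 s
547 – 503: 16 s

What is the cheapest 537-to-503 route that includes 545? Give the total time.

Shortest 537→545: 537 → 520 → 526 → 545 = 30
Best 545 to 503: 545 → 547 → 503 costing 31
Total via 545: 30 + 31 = 61 s.

61 s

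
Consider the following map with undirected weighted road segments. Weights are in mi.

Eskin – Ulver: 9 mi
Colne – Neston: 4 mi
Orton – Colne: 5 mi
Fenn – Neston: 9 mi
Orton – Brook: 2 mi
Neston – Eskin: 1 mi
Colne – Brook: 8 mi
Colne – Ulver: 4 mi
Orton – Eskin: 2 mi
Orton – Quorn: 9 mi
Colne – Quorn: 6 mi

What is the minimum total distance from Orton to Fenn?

12 mi

Enumerating some paths:
Orton–Colne–Neston–Fenn: 5+4+9 = 18
Orton–Brook–Colne–Neston–Fenn: 2+8+4+9 = 23
Orton–Eskin–Neston–Fenn: 2+1+9 = 12
Cheapest is Orton–Eskin–Neston–Fenn at 12 mi.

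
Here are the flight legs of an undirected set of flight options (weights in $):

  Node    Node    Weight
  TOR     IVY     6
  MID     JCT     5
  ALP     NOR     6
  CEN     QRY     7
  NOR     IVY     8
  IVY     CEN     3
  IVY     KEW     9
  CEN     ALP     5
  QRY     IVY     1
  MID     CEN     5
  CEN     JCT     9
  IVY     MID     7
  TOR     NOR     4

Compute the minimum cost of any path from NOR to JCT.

Settle nodes by increasing distance from NOR:
NOR: 0
TOR: 4  (via NOR)
ALP: 6  (via NOR)
IVY: 8  (via NOR)
QRY: 9  (via IVY)
CEN: 11  (via ALP)
MID: 15  (via IVY)
KEW: 17  (via IVY)
JCT: 20  (via CEN)
Shortest route: NOR–ALP–CEN–JCT = $20.

$20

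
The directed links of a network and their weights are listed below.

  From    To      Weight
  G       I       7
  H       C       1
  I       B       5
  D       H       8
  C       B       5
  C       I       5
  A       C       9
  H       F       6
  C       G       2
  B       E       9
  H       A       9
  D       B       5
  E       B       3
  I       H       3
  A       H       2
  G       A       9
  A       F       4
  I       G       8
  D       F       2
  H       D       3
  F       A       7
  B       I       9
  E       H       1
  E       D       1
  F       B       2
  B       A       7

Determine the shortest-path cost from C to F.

Enumerating some paths:
C → I → H → F: 5+3+6 = 14
C → I → H → D → F: 5+3+3+2 = 13
Cheapest is C → I → H → D → F at 13.

13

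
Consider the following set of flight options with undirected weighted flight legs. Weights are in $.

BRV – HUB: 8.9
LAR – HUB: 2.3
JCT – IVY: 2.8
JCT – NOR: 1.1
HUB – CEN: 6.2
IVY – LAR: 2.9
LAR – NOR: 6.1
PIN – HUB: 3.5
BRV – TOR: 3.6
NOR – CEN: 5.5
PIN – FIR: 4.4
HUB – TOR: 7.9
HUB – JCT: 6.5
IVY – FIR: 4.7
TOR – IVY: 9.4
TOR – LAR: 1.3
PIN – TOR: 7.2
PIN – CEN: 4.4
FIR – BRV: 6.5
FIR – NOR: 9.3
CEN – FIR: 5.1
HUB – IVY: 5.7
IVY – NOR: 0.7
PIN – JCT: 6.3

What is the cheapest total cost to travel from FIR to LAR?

$7.6

Settle nodes by increasing distance from FIR:
FIR: 0
PIN: 4.4  (via FIR)
IVY: 4.7  (via FIR)
CEN: 5.1  (via FIR)
NOR: 5.4  (via IVY)
BRV: 6.5  (via FIR)
JCT: 6.5  (via NOR)
LAR: 7.6  (via IVY)
Shortest route: FIR–IVY–LAR = $7.6.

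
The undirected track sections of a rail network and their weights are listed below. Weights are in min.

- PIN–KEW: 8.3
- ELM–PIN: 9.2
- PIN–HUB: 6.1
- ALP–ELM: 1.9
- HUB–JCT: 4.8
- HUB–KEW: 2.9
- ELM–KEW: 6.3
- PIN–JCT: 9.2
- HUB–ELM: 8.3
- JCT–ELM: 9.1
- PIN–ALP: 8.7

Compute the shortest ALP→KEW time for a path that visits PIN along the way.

17 min

Best ALP to PIN: ALP → PIN costing 8.7
Best PIN to KEW: PIN → KEW costing 8.3
Total via PIN: 8.7 + 8.3 = 17 min.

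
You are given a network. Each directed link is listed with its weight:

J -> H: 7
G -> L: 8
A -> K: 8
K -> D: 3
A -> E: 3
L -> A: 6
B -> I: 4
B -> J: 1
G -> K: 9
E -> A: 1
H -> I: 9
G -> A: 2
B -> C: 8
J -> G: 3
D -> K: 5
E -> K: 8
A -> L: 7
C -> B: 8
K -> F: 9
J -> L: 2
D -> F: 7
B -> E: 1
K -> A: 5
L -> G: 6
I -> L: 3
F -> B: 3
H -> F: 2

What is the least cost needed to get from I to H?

Settle nodes by increasing distance from I:
I: 0
L: 3  (via I)
A: 9  (via L)
G: 9  (via L)
E: 12  (via A)
K: 17  (via A)
D: 20  (via K)
F: 26  (via K)
B: 29  (via F)
J: 30  (via B)
C: 37  (via B)
H: 37  (via J)
Shortest route: I → L → A → K → F → B → J → H = 37.

37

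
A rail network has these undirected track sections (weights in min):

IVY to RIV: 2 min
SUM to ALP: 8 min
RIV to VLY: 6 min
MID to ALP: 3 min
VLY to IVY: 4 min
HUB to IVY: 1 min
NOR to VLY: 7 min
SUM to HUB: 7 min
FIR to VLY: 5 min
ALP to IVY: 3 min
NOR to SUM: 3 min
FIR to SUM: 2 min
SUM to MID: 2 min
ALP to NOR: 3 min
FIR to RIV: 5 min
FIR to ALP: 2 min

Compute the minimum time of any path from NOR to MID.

Candidate routes:
NOR → ALP → MID: 3+3 = 6
NOR → SUM → MID: 3+2 = 5
The minimum is 5 min via NOR → SUM → MID.

5 min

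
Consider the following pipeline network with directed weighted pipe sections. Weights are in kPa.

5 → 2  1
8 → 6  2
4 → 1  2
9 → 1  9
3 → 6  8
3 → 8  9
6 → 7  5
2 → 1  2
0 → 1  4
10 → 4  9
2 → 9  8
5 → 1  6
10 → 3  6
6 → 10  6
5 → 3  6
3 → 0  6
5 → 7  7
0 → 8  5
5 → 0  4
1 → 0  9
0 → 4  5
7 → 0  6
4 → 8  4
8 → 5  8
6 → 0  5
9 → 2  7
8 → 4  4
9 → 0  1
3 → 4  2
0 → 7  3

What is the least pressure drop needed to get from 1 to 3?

28 kPa

Enumerating some paths:
1 - 0 - 8 - 5 - 3: 9+5+8+6 = 28
1 - 0 - 4 - 8 - 5 - 3: 9+5+4+8+6 = 32
1 - 0 - 4 - 8 - 6 - 10 - 3: 9+5+4+2+6+6 = 32
Cheapest is 1 - 0 - 8 - 5 - 3 at 28 kPa.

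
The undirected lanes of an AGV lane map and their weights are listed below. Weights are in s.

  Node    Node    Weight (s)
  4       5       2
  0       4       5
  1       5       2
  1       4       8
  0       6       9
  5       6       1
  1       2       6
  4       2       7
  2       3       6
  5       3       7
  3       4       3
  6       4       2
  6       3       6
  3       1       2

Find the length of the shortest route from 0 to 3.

8 s

Candidate routes:
0–4–3: 5+3 = 8
0–4–5–1–3: 5+2+2+2 = 11
0–4–6–5–1–3: 5+2+1+2+2 = 12
0–4–6–3: 5+2+6 = 13
Cheapest is 0–4–3 at 8 s.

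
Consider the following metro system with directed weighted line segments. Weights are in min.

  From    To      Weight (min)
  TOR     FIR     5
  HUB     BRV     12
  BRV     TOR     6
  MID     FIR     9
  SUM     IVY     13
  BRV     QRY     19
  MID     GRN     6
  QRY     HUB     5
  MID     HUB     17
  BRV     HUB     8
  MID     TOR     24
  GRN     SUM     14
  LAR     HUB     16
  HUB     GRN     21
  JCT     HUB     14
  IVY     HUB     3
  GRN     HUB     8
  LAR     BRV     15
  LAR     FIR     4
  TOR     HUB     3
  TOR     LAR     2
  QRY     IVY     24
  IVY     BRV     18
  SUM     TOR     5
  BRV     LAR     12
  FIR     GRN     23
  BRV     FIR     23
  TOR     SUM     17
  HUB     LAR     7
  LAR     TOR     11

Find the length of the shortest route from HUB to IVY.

48 min

Settle nodes by increasing distance from HUB:
HUB: 0
LAR: 7  (via HUB)
FIR: 11  (via LAR)
BRV: 12  (via HUB)
TOR: 18  (via LAR)
GRN: 21  (via HUB)
QRY: 31  (via BRV)
SUM: 35  (via TOR)
IVY: 48  (via SUM)
Shortest route: HUB–LAR–TOR–SUM–IVY = 48 min.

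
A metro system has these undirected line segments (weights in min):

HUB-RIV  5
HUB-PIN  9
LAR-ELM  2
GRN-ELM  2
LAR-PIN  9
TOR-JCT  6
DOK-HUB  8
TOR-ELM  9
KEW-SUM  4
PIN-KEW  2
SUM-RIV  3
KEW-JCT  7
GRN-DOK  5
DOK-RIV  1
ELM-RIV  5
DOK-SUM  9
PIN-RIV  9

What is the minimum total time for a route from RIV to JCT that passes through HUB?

23 min

Shortest RIV→HUB: RIV–HUB = 5
Best HUB to JCT: HUB–PIN–KEW–JCT costing 18
Total via HUB: 5 + 18 = 23 min.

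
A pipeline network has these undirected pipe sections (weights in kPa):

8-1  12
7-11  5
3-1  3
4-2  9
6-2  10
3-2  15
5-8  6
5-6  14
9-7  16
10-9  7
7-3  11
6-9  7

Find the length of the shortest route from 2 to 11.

Compare a few routes:
2–3–7–11: 15+11+5 = 31
2–6–5–8–1–3–7–11: 10+14+6+12+3+11+5 = 61
2–6–9–7–11: 10+7+16+5 = 38
The minimum is 31 kPa via 2–3–7–11.

31 kPa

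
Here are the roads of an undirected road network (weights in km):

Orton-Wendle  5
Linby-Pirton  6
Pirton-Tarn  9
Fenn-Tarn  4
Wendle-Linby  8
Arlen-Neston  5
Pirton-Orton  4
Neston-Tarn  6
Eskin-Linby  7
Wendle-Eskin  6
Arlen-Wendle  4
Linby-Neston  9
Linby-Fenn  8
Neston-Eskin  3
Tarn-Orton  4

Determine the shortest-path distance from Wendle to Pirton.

Settle nodes by increasing distance from Wendle:
Wendle: 0
Arlen: 4  (via Wendle)
Orton: 5  (via Wendle)
Eskin: 6  (via Wendle)
Linby: 8  (via Wendle)
Neston: 9  (via Arlen)
Pirton: 9  (via Orton)
Shortest route: Wendle → Orton → Pirton = 9 km.

9 km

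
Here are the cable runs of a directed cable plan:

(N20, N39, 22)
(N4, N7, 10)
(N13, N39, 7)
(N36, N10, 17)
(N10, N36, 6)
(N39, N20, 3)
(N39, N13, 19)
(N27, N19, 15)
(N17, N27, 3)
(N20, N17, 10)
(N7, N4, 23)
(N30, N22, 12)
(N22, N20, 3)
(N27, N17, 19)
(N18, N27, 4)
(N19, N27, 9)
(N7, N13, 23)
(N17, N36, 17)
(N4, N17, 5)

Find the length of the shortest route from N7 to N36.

45

Enumerating some paths:
N7 - N13 - N39 - N20 - N17 - N36: 23+7+3+10+17 = 60
N7 - N4 - N17 - N36: 23+5+17 = 45
The minimum is 45 via N7 - N4 - N17 - N36.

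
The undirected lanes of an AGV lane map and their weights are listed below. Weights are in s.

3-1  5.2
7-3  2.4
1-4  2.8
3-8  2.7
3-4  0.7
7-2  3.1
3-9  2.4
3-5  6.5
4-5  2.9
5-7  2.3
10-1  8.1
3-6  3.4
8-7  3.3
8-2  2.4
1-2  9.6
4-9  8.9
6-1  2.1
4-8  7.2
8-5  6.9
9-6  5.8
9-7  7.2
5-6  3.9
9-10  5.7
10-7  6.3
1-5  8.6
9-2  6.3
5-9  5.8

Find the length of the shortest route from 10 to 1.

Settle nodes by increasing distance from 10:
10: 0
9: 5.7  (via 10)
7: 6.3  (via 10)
1: 8.1  (via 10)
Shortest route: 10–1 = 8.1 s.

8.1 s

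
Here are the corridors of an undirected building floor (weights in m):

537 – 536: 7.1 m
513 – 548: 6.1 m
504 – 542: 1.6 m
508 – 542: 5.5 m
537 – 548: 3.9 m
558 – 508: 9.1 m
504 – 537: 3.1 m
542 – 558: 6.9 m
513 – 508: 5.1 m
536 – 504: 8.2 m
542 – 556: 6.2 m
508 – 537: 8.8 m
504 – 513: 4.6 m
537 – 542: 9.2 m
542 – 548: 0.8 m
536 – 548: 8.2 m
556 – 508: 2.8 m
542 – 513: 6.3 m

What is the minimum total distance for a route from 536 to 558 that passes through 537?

Shortest 536→537: 536 → 537 = 7.1
Best 537 to 558: 537 → 504 → 542 → 558 costing 11.6
Total via 537: 7.1 + 11.6 = 18.7 m.

18.7 m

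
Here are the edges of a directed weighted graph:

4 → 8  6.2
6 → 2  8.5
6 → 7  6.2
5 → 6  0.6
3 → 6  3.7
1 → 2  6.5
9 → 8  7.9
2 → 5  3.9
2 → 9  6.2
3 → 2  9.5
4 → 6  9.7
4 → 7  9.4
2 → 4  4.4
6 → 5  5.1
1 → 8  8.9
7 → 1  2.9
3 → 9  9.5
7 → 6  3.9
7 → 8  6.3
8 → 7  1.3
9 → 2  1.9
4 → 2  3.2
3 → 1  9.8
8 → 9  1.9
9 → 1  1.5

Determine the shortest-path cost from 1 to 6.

Shortest distances from 1:
1: 0
2: 6.5  (via 1)
8: 8.9  (via 1)
7: 10.2  (via 8)
5: 10.4  (via 2)
9: 10.8  (via 8)
4: 10.9  (via 2)
6: 11  (via 5)
Shortest route: 1–2–5–6 = 11.

11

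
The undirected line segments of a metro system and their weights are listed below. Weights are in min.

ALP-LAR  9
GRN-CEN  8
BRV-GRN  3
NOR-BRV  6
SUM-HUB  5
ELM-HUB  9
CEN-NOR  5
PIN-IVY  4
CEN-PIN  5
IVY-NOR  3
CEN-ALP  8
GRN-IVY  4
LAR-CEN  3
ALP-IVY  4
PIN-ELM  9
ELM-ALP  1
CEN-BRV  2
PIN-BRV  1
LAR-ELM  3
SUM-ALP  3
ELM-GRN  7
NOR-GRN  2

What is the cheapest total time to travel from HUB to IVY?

12 min

Compare a few routes:
HUB–ELM–ALP–IVY: 9+1+4 = 14
HUB–SUM–ALP–ELM–GRN–IVY: 5+3+1+7+4 = 20
HUB–SUM–ALP–IVY: 5+3+4 = 12
Cheapest is HUB–SUM–ALP–IVY at 12 min.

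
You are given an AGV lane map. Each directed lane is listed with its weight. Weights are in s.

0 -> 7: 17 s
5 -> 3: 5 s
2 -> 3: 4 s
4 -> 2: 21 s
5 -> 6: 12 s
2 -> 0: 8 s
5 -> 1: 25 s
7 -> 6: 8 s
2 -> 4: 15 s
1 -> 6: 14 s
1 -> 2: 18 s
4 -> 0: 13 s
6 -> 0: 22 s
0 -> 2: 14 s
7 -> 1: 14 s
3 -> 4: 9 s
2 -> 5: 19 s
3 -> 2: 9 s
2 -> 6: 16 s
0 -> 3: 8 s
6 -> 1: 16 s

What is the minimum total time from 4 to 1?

Shortest distances from 4:
4: 0
0: 13  (via 4)
2: 21  (via 4)
3: 21  (via 0)
7: 30  (via 0)
6: 37  (via 2)
5: 40  (via 2)
1: 44  (via 7)
Shortest route: 4–0–7–1 = 44 s.

44 s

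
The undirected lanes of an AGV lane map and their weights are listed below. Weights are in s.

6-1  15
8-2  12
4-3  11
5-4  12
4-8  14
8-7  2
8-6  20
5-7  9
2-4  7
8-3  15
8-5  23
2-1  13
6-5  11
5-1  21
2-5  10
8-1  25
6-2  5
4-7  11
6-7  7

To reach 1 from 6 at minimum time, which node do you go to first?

Enumerating some paths:
6 → 7 → 8 → 1: 7+2+25 = 34
6 → 5 → 1: 11+21 = 32
6 → 1: 15 = 15
6 → 2 → 1: 5+13 = 18
The minimum is 15 s via 6 → 1.
So from 6 the first move is to 1.

1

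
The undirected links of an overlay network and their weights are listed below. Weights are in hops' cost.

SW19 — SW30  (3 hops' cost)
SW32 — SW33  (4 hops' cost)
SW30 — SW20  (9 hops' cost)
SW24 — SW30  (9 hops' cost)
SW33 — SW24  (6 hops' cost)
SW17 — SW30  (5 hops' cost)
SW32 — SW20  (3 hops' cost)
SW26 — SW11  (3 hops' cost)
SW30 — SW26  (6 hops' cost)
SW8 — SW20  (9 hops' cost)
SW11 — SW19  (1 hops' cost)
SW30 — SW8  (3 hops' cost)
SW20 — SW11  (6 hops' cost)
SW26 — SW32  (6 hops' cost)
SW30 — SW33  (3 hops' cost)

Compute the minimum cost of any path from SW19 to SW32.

Running Dijkstra from SW19:
SW19: 0
SW11: 1  (via SW19)
SW30: 3  (via SW19)
SW26: 4  (via SW11)
SW33: 6  (via SW30)
SW8: 6  (via SW30)
SW20: 7  (via SW11)
SW17: 8  (via SW30)
SW32: 10  (via SW26)
Shortest route: SW19–SW11–SW26–SW32 = 10 hops' cost.

10 hops' cost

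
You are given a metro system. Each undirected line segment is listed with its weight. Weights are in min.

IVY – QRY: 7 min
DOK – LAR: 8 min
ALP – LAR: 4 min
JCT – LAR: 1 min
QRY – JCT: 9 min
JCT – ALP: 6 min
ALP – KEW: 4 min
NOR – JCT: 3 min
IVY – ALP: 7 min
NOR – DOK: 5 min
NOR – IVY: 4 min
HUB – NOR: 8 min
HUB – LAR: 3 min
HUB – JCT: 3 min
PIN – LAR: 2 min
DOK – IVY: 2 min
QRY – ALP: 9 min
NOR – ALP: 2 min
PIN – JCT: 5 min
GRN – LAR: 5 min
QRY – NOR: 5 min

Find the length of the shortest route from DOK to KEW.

11 min

Settle nodes by increasing distance from DOK:
DOK: 0
IVY: 2  (via DOK)
NOR: 5  (via DOK)
ALP: 7  (via NOR)
LAR: 8  (via DOK)
JCT: 8  (via NOR)
QRY: 9  (via IVY)
PIN: 10  (via LAR)
HUB: 11  (via LAR)
KEW: 11  (via ALP)
Shortest route: DOK → NOR → ALP → KEW = 11 min.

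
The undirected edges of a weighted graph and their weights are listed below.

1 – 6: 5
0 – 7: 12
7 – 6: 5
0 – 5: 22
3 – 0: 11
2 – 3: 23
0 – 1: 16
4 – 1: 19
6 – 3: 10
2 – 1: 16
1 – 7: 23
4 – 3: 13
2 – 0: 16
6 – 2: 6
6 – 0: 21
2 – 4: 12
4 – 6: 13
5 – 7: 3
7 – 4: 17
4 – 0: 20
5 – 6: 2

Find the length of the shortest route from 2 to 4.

Settle nodes by increasing distance from 2:
2: 0
6: 6  (via 2)
5: 8  (via 6)
1: 11  (via 6)
7: 11  (via 6)
4: 12  (via 2)
Shortest route: 2–4 = 12.

12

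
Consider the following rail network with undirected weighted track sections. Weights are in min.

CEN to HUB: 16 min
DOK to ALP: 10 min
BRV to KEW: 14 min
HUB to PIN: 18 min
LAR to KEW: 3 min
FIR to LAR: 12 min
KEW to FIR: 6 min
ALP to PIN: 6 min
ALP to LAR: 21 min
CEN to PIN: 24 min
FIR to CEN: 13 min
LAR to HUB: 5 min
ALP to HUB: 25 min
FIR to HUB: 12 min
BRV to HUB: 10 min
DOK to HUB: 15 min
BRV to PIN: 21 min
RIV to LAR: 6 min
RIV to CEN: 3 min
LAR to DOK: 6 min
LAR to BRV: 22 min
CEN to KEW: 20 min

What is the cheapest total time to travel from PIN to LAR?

22 min

Candidate routes:
PIN - HUB - LAR: 18+5 = 23
PIN - CEN - RIV - LAR: 24+3+6 = 33
PIN - ALP - LAR: 6+21 = 27
PIN - ALP - DOK - LAR: 6+10+6 = 22
Cheapest is PIN - ALP - DOK - LAR at 22 min.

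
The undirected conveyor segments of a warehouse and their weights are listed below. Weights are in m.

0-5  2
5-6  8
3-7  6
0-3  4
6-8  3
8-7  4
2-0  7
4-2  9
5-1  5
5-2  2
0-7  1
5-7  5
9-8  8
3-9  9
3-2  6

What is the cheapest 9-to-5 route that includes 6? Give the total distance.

19 m

Best 9 to 6: 9 → 8 → 6 costing 11
Best 6 to 5: 6 → 5 costing 8
Total via 6: 11 + 8 = 19 m.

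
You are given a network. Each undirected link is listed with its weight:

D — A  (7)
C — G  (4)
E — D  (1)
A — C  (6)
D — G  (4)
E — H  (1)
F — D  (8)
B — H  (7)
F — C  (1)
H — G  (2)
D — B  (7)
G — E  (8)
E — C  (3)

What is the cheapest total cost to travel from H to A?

9

Shortest distances from H:
H: 0
E: 1  (via H)
D: 2  (via E)
G: 2  (via H)
C: 4  (via E)
F: 5  (via C)
B: 7  (via H)
A: 9  (via D)
Shortest route: H → E → D → A = 9.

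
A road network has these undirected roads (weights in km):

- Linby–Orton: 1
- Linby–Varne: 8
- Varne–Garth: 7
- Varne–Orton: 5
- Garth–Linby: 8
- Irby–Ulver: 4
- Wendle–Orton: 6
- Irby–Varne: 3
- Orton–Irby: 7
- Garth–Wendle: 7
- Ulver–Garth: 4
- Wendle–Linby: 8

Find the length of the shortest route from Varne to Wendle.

Shortest distances from Varne:
Varne: 0
Irby: 3  (via Varne)
Orton: 5  (via Varne)
Linby: 6  (via Orton)
Ulver: 7  (via Irby)
Garth: 7  (via Varne)
Wendle: 11  (via Orton)
Shortest route: Varne–Orton–Wendle = 11 km.

11 km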